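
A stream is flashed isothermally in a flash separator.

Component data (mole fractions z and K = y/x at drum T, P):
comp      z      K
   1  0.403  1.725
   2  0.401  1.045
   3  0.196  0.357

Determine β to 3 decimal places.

β = 0.649

Rachford–Rice: g(β) = Σ zᵢ(Kᵢ−1)/(1+β(Kᵢ−1)) = 0.
Feasibility: ΣzᵢKᵢ = 1.184, Σzᵢ/Kᵢ = 1.166 — both > 1, two phases present.
Newton–Raphson from β = 0.5:
  β = 0.500: g = 0.0463, g' = -0.291 → β = 0.659
  β = 0.659: g = -0.0036, g' = -0.342 → β = 0.649
Converged at β = 0.649.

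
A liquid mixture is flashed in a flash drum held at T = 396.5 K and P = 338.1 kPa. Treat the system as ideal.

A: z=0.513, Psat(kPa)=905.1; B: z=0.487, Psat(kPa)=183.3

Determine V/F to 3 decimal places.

Raoult's law: Kᵢ = Pᵢˢᵃᵗ/P = Pᵢˢᵃᵗ/338.1.
  K_A = 905.1/338.1 = 2.67702, K_B = 183.3/338.1 = 0.54215
Material balance + equilibrium reduce to Σ zᵢ(Kᵢ−1)/(1+V/F(Kᵢ−1)) = 0.
g(0) = ΣzᵢKᵢ − 1 = 0.637 and g(1) = 1 − Σzᵢ/Kᵢ = -0.090, so a root lies in (0, 1).
Newton iteration, V/F⁰ = 0.61:
  V/F = 0.610: g = 0.1159, g' = -0.549 → V/F = 0.821
  V/F = 0.821: g = 0.0047, g' = -0.517 → V/F = 0.830
Converged at V/F = 0.830.

V/F = 0.830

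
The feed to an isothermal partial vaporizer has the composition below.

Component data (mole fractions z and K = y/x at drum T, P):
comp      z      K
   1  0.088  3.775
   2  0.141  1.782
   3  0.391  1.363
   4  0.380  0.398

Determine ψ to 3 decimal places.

Rachford–Rice: g(ψ) = Σ zᵢ(Kᵢ−1)/(1+ψ(Kᵢ−1)) = 0.
Check two-phase: ΣzᵢKᵢ = 1.268 > 1 and Σzᵢ/Kᵢ = 1.344 > 1, so g(0) = 0.268 > 0 and g(1) = -0.344 < 0.
Iterate (Newton) starting at ψ = 0.5:
  ψ = 0.500: g = -0.0256, g' = -0.482 → ψ = 0.447
Converged at ψ = 0.447.

ψ = 0.447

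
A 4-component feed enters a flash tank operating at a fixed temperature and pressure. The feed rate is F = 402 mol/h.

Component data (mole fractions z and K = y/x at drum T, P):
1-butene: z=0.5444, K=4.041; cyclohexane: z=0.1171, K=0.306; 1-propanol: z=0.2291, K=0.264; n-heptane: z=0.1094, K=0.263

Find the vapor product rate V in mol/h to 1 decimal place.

V = 241.3 mol/h

Let ψ = V/F and solve Σ zᵢ(Kᵢ−1)/(1+ψ(Kᵢ−1)) = 0.
Check two-phase: ΣzᵢKᵢ = 2.3250 > 1 and Σzᵢ/Kᵢ = 1.8012 > 1, so g(0) = 1.3250 > 0 and g(1) = -0.8012 < 0.
Newton iteration, ψ⁰ = 0.39:
  ψ = 0.3900: g = 0.29625, g' = -1.5208 → ψ = 0.5848
  ψ = 0.5848: g = 0.02134, g' = -1.3780 → ψ = 0.6003
  ψ = 0.6003: g = -0.00006, g' = -1.3858 → ψ = 0.6002
Converged at ψ = 0.6002.
Then V = ψ·F = 0.6002·402 = 241.3 mol/h and L = F − V = 160.7 mol/h.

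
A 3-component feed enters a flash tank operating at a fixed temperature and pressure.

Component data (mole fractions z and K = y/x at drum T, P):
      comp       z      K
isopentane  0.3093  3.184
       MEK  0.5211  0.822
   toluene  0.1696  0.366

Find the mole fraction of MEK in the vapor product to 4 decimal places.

y_MEK = 0.4826

Rachford–Rice: g(β) = Σ zᵢ(Kᵢ−1)/(1+β(Kᵢ−1)) = 0.
g(0) = ΣzᵢKᵢ − 1 = 0.4752 and g(1) = 1 − Σzᵢ/Kᵢ = -0.1945, so a root lies in (0, 1).
Newton–Raphson from β = 0.47:
  β = 0.4700: g = 0.07895, g' = -0.5172 → β = 0.6226
  β = 0.6226: g = 0.00428, g' = -0.4719 → β = 0.6317
Converged at β = 0.6317.
Compositions from xᵢ = zᵢ/(1+β(Kᵢ−1)), yᵢ = Kᵢxᵢ:
  isopentane: x = 0.1300, y = 0.4138
  MEK: x = 0.5871, y = 0.4826
  toluene: x = 0.2829, y = 0.1035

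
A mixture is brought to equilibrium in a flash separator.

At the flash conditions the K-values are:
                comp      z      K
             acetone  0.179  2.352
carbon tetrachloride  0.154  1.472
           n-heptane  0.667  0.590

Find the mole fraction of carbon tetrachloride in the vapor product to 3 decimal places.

Newton–Raphson from V/F = 0.5:
  V/F = 0.500: g = -0.1408, g' = -0.316 → V/F = 0.055
  V/F = 0.055: g = 0.0163, g' = -0.433 → V/F = 0.093
  V/F = 0.093: g = 0.0004, g' = -0.411 → V/F = 0.094
Converged at V/F = 0.094.
Compositions from xᵢ = zᵢ/(1+V/F(Kᵢ−1)), yᵢ = Kᵢxᵢ:
  acetone: x = 0.159, y = 0.374
  carbon tetrachloride: x = 0.147, y = 0.217
  n-heptane: x = 0.694, y = 0.409

y_carbon tetrachloride = 0.217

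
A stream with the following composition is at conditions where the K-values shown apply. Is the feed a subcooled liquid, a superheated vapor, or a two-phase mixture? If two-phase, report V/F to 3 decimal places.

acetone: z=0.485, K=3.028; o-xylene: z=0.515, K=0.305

two-phase, V/F = 0.444

ΣzᵢKᵢ = 1.626; Σzᵢ/Kᵢ = 1.849.
Both exceed 1, so a two-phase solution exists.
Rachford–Rice: g(ψ) = Σ zᵢ(Kᵢ−1)/(1+ψ(Kᵢ−1)) = 0.
Newton–Raphson from ψ = 0.39:
  ψ = 0.390: g = 0.0582, g' = -1.090 → ψ = 0.443
  ψ = 0.443: g = 0.0006, g' = -1.073 → ψ = 0.444
Converged at ψ = 0.444.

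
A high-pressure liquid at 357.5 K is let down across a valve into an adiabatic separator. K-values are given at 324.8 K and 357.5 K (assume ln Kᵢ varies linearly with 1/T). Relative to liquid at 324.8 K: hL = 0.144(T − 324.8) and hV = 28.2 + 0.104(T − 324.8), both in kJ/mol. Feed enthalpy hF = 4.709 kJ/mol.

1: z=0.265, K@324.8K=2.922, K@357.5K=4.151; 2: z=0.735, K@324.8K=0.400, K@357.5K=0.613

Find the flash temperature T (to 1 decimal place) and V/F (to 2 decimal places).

T = 331.6 K, V/F = 0.13

Adiabatic flash: solve Rachford–Rice at each trial T, then check hF = ψ·hV(T) + (1−ψ)·hL(T).
  T = 324.8 K: K = (2.922, 0.400), RR gives ψ = 0.059, H_out = 1.671 kJ/mol
  T = 357.5 K: K = (4.151, 0.613), RR gives ψ = 0.451, H_out = 16.850 kJ/mol
  T = 341.1 K: K = (3.510, 0.500), RR gives ψ = 0.237, H_out = 8.880 kJ/mol
  T = 333.0 K: K = (3.212, 0.449), RR gives ψ = 0.148, H_out = 5.316 kJ/mol
  T = 328.9 K: K = (3.065, 0.424), RR gives ψ = 0.104, H_out = 3.510 kJ/mol
  T = 330.9 K: K = (3.136, 0.436), RR gives ψ = 0.126, H_out = 4.394 kJ/mol
Linear interpolation between T = 330.9 (H_out = 4.394) and T = 333.0 (H_out = 5.316) on hF = 4.709 gives T ≈ 331.6 K, at which ψ = 0.13.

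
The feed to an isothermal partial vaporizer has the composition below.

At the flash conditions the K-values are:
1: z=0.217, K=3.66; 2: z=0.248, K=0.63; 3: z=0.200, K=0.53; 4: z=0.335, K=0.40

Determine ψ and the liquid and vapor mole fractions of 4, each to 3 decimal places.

Material balance + equilibrium reduce to Σ zᵢ(Kᵢ−1)/(1+ψ(Kᵢ−1)) = 0.
Check two-phase: ΣzᵢKᵢ = 1.190 > 1 and Σzᵢ/Kᵢ = 1.668 > 1, so g(0) = 0.190 > 0 and g(1) = -0.668 < 0.
Newton–Raphson from ψ = 0.5:
  ψ = 0.500: g = -0.2749, g' = -0.656 → ψ = 0.081
  ψ = 0.081: g = 0.0717, g' = -1.258 → ψ = 0.138
  ψ = 0.138: g = 0.0062, g' = -1.054 → ψ = 0.144
Converged at ψ = 0.144.
Compositions from xᵢ = zᵢ/(1+ψ(Kᵢ−1)), yᵢ = Kᵢxᵢ:
  1: x = 0.157, y = 0.575
  2: x = 0.262, y = 0.165
  3: x = 0.214, y = 0.114
  4: x = 0.367, y = 0.147

ψ = 0.144, x_4 = 0.367, y_4 = 0.147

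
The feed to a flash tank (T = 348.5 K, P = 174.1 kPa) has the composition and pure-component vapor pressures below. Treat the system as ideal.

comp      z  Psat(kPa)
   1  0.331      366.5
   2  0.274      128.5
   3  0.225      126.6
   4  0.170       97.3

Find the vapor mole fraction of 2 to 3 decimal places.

y_2 = 0.229

Raoult's law: Kᵢ = Pᵢˢᵃᵗ/P = Pᵢˢᵃᵗ/174.1.
  K_1 = 366.5/174.1 = 2.10511, K_2 = 128.5/174.1 = 0.73808, K_3 = 126.6/174.1 = 0.72717, K_4 = 97.3/174.1 = 0.55887
Newton iteration, V/F⁰ = 0.5:
  V/F = 0.500: g = -0.0143, g' = -0.270 → V/F = 0.447
  V/F = 0.447: g = 0.0002, g' = -0.278 → V/F = 0.448
Converged at V/F = 0.448.
Compositions from xᵢ = zᵢ/(1+V/F(Kᵢ−1)), yᵢ = Kᵢxᵢ:
  1: x = 0.221, y = 0.466
  2: x = 0.310, y = 0.229
  3: x = 0.256, y = 0.186
  4: x = 0.212, y = 0.118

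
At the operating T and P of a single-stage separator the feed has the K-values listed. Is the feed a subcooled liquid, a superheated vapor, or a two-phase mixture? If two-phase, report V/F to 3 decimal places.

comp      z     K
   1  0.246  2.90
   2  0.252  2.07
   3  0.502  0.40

two-phase, V/F = 0.479

ΣzᵢKᵢ = 1.436; Σzᵢ/Kᵢ = 1.462.
Both exceed 1, so a two-phase solution exists.
Material balance + equilibrium reduce to Σ zᵢ(Kᵢ−1)/(1+ψ(Kᵢ−1)) = 0.
Iterate (Newton) starting at ψ = 0.49:
  ψ = 0.490: g = -0.0077, g' = -0.725 → ψ = 0.479
Converged at ψ = 0.479.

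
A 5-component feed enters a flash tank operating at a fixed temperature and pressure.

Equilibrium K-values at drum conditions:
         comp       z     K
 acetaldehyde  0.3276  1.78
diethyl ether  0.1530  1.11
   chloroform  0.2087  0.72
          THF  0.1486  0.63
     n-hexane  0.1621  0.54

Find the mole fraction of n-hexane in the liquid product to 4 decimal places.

x_n-hexane = 0.1933

Iterate (Newton) starting at ψ = 0.31:
  ψ = 0.3100: g = 0.00898, g' = -0.2232 → ψ = 0.3502
  ψ = 0.3502: g = 0.00006, g' = -0.2204 → ψ = 0.3505
Converged at ψ = 0.3505.
Compositions from xᵢ = zᵢ/(1+ψ(Kᵢ−1)), yᵢ = Kᵢxᵢ:
  acetaldehyde: x = 0.2573, y = 0.4579
  diethyl ether: x = 0.1473, y = 0.1635
  chloroform: x = 0.2314, y = 0.1666
  THF: x = 0.1707, y = 0.1076
  n-hexane: x = 0.1933, y = 0.1044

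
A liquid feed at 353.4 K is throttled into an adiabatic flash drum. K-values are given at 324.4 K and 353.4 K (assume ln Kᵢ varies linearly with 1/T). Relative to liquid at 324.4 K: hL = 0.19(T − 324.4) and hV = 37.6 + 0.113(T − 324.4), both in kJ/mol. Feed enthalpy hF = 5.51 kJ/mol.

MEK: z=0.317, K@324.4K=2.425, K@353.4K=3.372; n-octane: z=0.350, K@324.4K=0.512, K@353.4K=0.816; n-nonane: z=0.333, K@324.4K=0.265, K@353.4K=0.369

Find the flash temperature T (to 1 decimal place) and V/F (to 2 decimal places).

Adiabatic flash: solve Rachford–Rice at each trial T, then check hF = ψ·hV(T) + (1−ψ)·hL(T).
  T = 324.4 K: K = (2.425, 0.512, 0.265), RR gives ψ = 0.041, H_out = 1.548 kJ/mol
  T = 353.4 K: K = (3.372, 0.816, 0.369), RR gives ψ = 0.450, H_out = 21.427 kJ/mol
  T = 338.9 K: K = (2.880, 0.653, 0.315), RR gives ψ = 0.246, H_out = 11.742 kJ/mol
  T = 331.6 K: K = (2.646, 0.579, 0.289), RR gives ψ = 0.146, H_out = 6.763 kJ/mol
  T = 328.0 K: K = (2.534, 0.545, 0.277), RR gives ψ = 0.094, H_out = 4.208 kJ/mol
  T = 329.8 K: K = (2.590, 0.562, 0.283), RR gives ψ = 0.120, H_out = 5.497 kJ/mol
Linear interpolation between T = 329.8 (H_out = 5.497) and T = 331.6 (H_out = 6.763) on hF = 5.51 gives T ≈ 329.8 K, at which ψ = 0.12.

T = 329.8 K, V/F = 0.12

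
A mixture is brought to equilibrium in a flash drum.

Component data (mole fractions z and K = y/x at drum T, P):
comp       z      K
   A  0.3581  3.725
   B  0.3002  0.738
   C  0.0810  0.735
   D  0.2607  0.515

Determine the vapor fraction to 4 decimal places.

Material balance + equilibrium reduce to Σ zᵢ(Kᵢ−1)/(1+ψ(Kᵢ−1)) = 0.
g(0) = ΣzᵢKᵢ − 1 = 0.7493 and g(1) = 1 − Σzᵢ/Kᵢ = -0.1193, so a root lies in (0, 1).
Iterate (Newton) starting at ψ = 0.57:
  ψ = 0.5700: g = 0.08969, g' = -0.5614 → ψ = 0.7298
  ψ = 0.7298: g = 0.00695, g' = -0.4849 → ψ = 0.7441
  ψ = 0.7441: g = 0.00003, g' = -0.4808 → ψ = 0.7442
Converged at ψ = 0.7442.

ψ = 0.7442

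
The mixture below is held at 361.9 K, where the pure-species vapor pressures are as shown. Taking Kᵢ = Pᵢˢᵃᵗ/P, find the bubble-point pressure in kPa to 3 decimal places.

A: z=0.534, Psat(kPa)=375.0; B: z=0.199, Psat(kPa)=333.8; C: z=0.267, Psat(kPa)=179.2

Pbub = 314.523 kPa

At the bubble point ψ → 0, so ΣzᵢKᵢ = 1 with Kᵢ = Pᵢˢᵃᵗ/P ⇒ P = ΣzᵢPᵢˢᵃᵗ.
P = 0.534·375.0 + 0.199·333.8 + 0.267·179.2 = 314.523 kPa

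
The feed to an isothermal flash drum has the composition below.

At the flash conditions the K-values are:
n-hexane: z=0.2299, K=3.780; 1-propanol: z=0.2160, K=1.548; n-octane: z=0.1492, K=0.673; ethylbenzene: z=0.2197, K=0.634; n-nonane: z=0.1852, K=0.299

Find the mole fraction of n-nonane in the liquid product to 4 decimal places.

x_n-nonane = 0.2870

Material balance + equilibrium reduce to Σ zᵢ(Kᵢ−1)/(1+ψ(Kᵢ−1)) = 0.
Check two-phase: ΣzᵢKᵢ = 1.4985 > 1 and Σzᵢ/Kᵢ = 1.3880 > 1, so g(0) = 0.4985 > 0 and g(1) = -0.3880 < 0.
Newton–Raphson from ψ = 0.5:
  ψ = 0.5000: g = 0.00370, g' = -0.6336 → ψ = 0.5058
Converged at ψ = 0.5058.
Compositions from xᵢ = zᵢ/(1+ψ(Kᵢ−1)), yᵢ = Kᵢxᵢ:
  n-hexane: x = 0.0955, y = 0.3612
  1-propanol: x = 0.1691, y = 0.2618
  n-octane: x = 0.1788, y = 0.1203
  ethylbenzene: x = 0.2696, y = 0.1709
  n-nonane: x = 0.2870, y = 0.0858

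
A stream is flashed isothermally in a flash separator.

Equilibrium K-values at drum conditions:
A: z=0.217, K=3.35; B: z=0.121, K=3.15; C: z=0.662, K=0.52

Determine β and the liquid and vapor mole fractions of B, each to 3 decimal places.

β = 0.413, x_B = 0.064, y_B = 0.202

Newton iteration, β⁰ = 0.39:
  β = 0.390: g = 0.0166, g' = -0.723 → β = 0.413
Converged at β = 0.413.
Compositions from xᵢ = zᵢ/(1+β(Kᵢ−1)), yᵢ = Kᵢxᵢ:
  A: x = 0.110, y = 0.369
  B: x = 0.064, y = 0.202
  C: x = 0.826, y = 0.429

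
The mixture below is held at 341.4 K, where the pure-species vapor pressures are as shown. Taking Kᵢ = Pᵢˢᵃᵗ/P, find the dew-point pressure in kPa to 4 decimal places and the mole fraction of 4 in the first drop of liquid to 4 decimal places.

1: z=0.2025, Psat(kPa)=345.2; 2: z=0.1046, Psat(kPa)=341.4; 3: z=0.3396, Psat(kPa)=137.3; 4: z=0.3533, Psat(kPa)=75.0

Pdew = 123.8070 kPa, x_4 = 0.5832

At the dew point ψ → 1, so Σzᵢ/Kᵢ = 1 with Kᵢ = Pᵢˢᵃᵗ/P ⇒ 1/P = Σzᵢ/Pᵢˢᵃᵗ.
1/P = 0.2025/345.2 + 0.1046/341.4 + 0.3396/137.3 + 0.3533/75.0 = 0.0080771 ⇒ P = 123.8070 kPa
xᵢ = zᵢP/Pᵢˢᵃᵗ ⇒ x_4 = 0.3533·123.8070/75.0 = 0.5832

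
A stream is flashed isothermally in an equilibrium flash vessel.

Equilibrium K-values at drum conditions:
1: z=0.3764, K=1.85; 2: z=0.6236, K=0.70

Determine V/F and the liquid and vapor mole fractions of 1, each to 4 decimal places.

V/F = 0.5210, x_1 = 0.2609, y_1 = 0.4826

Material balance + equilibrium reduce to Σ zᵢ(Kᵢ−1)/(1+V/F(Kᵢ−1)) = 0.
Feasibility: ΣzᵢKᵢ = 1.1329, Σzᵢ/Kᵢ = 1.0943 — both > 1, two phases present.
Newton iteration, V/F⁰ = 0.5:
  V/F = 0.5000: g = 0.00443, g' = -0.2116 → V/F = 0.5209
  V/F = 0.5209: g = 0.00002, g' = -0.2095 → V/F = 0.5210
Converged at V/F = 0.5210.
Compositions from xᵢ = zᵢ/(1+V/F(Kᵢ−1)), yᵢ = Kᵢxᵢ:
  1: x = 0.2609, y = 0.4826
  2: x = 0.7391, y = 0.5174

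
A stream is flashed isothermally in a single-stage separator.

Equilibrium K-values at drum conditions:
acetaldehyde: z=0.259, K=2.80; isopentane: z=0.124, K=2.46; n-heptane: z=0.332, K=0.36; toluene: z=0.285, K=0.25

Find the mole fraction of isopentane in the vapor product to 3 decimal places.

Rachford–Rice: g(ψ) = Σ zᵢ(Kᵢ−1)/(1+ψ(Kᵢ−1)) = 0.
Feasibility: ΣzᵢKᵢ = 1.221, Σzᵢ/Kᵢ = 2.205 — both > 1, two phases present.
Iterate (Newton) starting at ψ = 0.5:
  ψ = 0.500: g = -0.3045, g' = -1.025 → ψ = 0.203
  ψ = 0.203: g = -0.0153, g' = -1.010 → ψ = 0.188
Converged at ψ = 0.188.
Compositions from xᵢ = zᵢ/(1+ψ(Kᵢ−1)), yᵢ = Kᵢxᵢ:
  acetaldehyde: x = 0.194, y = 0.542
  isopentane: x = 0.097, y = 0.239
  n-heptane: x = 0.377, y = 0.136
  toluene: x = 0.332, y = 0.083

y_isopentane = 0.239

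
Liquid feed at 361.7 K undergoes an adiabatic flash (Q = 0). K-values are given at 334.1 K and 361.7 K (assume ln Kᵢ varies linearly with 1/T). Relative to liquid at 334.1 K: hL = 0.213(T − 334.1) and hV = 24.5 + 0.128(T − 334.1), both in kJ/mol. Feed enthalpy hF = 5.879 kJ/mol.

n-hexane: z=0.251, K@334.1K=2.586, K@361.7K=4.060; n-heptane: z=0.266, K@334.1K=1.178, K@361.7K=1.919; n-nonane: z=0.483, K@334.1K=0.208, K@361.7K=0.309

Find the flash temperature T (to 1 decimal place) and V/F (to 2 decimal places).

T = 340.7 K, V/F = 0.19

Adiabatic flash: solve Rachford–Rice at each trial T, then check hF = ψ·hV(T) + (1−ψ)·hL(T).
  T = 334.1 K: K = (2.586, 1.178, 0.208), RR gives ψ = 0.070, H_out = 1.717 kJ/mol
  T = 361.7 K: K = (4.060, 1.919, 0.309), RR gives ψ = 0.462, H_out = 16.104 kJ/mol
  T = 347.9 K: K = (3.269, 1.518, 0.256), RR gives ψ = 0.295, H_out = 9.820 kJ/mol
  T = 341.0 K: K = (2.915, 1.341, 0.231), RR gives ψ = 0.193, H_out = 6.080 kJ/mol
  T = 337.6 K: K = (2.749, 1.259, 0.219), RR gives ψ = 0.135, H_out = 4.022 kJ/mol
  T = 339.3 K: K = (2.831, 1.299, 0.225), RR gives ψ = 0.165, H_out = 5.071 kJ/mol
Linear interpolation between T = 339.3 (H_out = 5.071) and T = 341.0 (H_out = 6.080) on hF = 5.879 gives T ≈ 340.7 K, at which ψ = 0.19.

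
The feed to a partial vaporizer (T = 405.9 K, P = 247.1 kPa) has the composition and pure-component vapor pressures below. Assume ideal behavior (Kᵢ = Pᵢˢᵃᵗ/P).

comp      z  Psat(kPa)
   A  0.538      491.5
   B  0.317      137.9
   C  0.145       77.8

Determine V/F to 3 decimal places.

Raoult's law: Kᵢ = Pᵢˢᵃᵗ/P = Pᵢˢᵃᵗ/247.1.
  K_A = 491.5/247.1 = 1.98907, K_B = 137.9/247.1 = 0.55807, K_C = 77.8/247.1 = 0.31485
Material balance + equilibrium reduce to Σ zᵢ(Kᵢ−1)/(1+V/F(Kᵢ−1)) = 0.
Feasibility: ΣzᵢKᵢ = 1.293, Σzᵢ/Kᵢ = 1.299 — both > 1, two phases present.
Iterate (Newton) starting at V/F = 0.61:
  V/F = 0.610: g = -0.0306, g' = -0.522 → V/F = 0.551
  V/F = 0.551: g = -0.0005, g' = -0.504 → V/F = 0.550
Converged at V/F = 0.550.

V/F = 0.550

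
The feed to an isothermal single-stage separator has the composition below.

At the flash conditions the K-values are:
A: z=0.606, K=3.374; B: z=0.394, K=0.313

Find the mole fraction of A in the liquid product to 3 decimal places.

Material balance + equilibrium reduce to Σ zᵢ(Kᵢ−1)/(1+ψ(Kᵢ−1)) = 0.
Feasibility: ΣzᵢKᵢ = 2.168, Σzᵢ/Kᵢ = 1.438 — both > 1, two phases present.
Newton iteration, ψ⁰ = 0.66:
  ψ = 0.660: g = 0.0653, g' = -1.141 → ψ = 0.717
  ψ = 0.717: g = -0.0013, g' = -1.190 → ψ = 0.716
Converged at ψ = 0.716.
Compositions from xᵢ = zᵢ/(1+ψ(Kᵢ−1)), yᵢ = Kᵢxᵢ:
  A: x = 0.224, y = 0.757
  B: x = 0.776, y = 0.243

x_A = 0.224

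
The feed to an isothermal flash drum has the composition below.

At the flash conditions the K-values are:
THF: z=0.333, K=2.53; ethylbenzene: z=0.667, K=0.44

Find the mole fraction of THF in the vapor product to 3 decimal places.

y_THF = 0.678

Binary case is linear: z₁(K₁−1)(1+ψ(K₂−1)) + z₂(K₂−1)(1+ψ(K₁−1)) = 0
⇒ ψ = [z₁(K₁−1)+z₂(K₂−1)] / [−(K₁−1)(K₂−1)] = 0.1360/0.8568 = 0.159
Compositions from xᵢ = zᵢ/(1+ψ(Kᵢ−1)), yᵢ = Kᵢxᵢ:
  THF: x = 0.268, y = 0.678
  ethylbenzene: x = 0.732, y = 0.322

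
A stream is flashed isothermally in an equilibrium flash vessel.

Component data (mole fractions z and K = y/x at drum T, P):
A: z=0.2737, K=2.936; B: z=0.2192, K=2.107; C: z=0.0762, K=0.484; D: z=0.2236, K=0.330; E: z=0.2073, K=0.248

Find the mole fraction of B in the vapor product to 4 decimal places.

y_B = 0.3229

Rachford–Rice: g(V/F) = Σ zᵢ(Kᵢ−1)/(1+V/F(Kᵢ−1)) = 0.
Feasibility: ΣzᵢKᵢ = 1.4275, Σzᵢ/Kᵢ = 1.8682 — both > 1, two phases present.
Newton iteration, V/F⁰ = 0.58:
  V/F = 0.5800: g = -0.18024, g' = -1.0058 → V/F = 0.4008
  V/F = 0.4008: g = -0.01109, g' = -0.9142 → V/F = 0.3887
Converged at V/F = 0.3887.
Compositions from xᵢ = zᵢ/(1+V/F(Kᵢ−1)), yᵢ = Kᵢxᵢ:
  A: x = 0.1562, y = 0.4585
  B: x = 0.1533, y = 0.3229
  C: x = 0.0953, y = 0.0461
  D: x = 0.3023, y = 0.0998
  E: x = 0.2929, y = 0.0726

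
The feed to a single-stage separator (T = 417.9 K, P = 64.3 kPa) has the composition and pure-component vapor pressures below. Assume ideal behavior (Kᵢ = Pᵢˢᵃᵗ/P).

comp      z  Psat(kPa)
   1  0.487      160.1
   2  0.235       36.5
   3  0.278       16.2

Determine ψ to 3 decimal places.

Raoult's law: Kᵢ = Pᵢˢᵃᵗ/P = Pᵢˢᵃᵗ/64.3.
  K_1 = 160.1/64.3 = 2.48989, K_2 = 36.5/64.3 = 0.56765, K_3 = 16.2/64.3 = 0.25194
Material balance + equilibrium reduce to Σ zᵢ(Kᵢ−1)/(1+ψ(Kᵢ−1)) = 0.
Feasibility: ΣzᵢKᵢ = 1.416, Σzᵢ/Kᵢ = 1.713 — both > 1, two phases present.
Newton iteration, ψ⁰ = 0.5:
  ψ = 0.500: g = -0.0460, g' = -0.824 → ψ = 0.444
  ψ = 0.444: g = -0.0005, g' = -0.808 → ψ = 0.443
Converged at ψ = 0.443.

ψ = 0.443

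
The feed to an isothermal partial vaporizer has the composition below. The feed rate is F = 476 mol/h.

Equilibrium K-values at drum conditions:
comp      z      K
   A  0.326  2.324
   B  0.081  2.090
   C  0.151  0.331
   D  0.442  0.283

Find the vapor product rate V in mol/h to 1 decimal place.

Newton–Raphson from β = 0.38:
  β = 0.380: g = -0.2215, g' = -0.852 → β = 0.120
  β = 0.120: g = -0.0061, g' = -0.853 → β = 0.113
Converged at β = 0.113.
Then V = β·F = 0.1129·476 = 53.7 mol/h and L = F − V = 422.3 mol/h.

V = 53.7 mol/h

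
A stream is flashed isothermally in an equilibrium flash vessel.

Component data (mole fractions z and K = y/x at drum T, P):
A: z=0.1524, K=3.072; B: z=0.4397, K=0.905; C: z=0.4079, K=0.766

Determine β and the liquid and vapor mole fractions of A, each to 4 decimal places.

Material balance + equilibrium reduce to Σ zᵢ(Kᵢ−1)/(1+β(Kᵢ−1)) = 0.
Feasibility: ΣzᵢKᵢ = 1.1786, Σzᵢ/Kᵢ = 1.0680 — both > 1, two phases present.
Newton iteration, β⁰ = 0.5:
  β = 0.5000: g = 0.00314, g' = -0.1909 → β = 0.5165
  β = 0.5165: g = 0.00004, g' = -0.1860 → β = 0.5167
Converged at β = 0.5167.
Compositions from xᵢ = zᵢ/(1+β(Kᵢ−1)), yᵢ = Kᵢxᵢ:
  A: x = 0.0736, y = 0.2261
  B: x = 0.4624, y = 0.4185
  C: x = 0.4640, y = 0.3554

β = 0.5167, x_A = 0.0736, y_A = 0.2261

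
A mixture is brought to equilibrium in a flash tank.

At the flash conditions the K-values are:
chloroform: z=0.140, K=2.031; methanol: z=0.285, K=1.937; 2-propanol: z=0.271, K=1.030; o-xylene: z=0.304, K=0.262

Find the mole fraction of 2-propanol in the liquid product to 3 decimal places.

x_2-propanol = 0.268

Newton–Raphson from ψ = 0.52:
  ψ = 0.520: g = -0.0825, g' = -0.612 → ψ = 0.385
  ψ = 0.385: g = -0.0059, g' = -0.535 → ψ = 0.374
Converged at ψ = 0.374.
Compositions from xᵢ = zᵢ/(1+ψ(Kᵢ−1)), yᵢ = Kᵢxᵢ:
  chloroform: x = 0.101, y = 0.205
  methanol: x = 0.211, y = 0.409
  2-propanol: x = 0.268, y = 0.276
  o-xylene: x = 0.420, y = 0.110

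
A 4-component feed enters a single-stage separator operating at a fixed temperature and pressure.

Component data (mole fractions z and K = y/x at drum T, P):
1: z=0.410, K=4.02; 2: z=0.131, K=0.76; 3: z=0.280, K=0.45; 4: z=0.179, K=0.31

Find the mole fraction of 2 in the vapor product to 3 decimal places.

Material balance + equilibrium reduce to Σ zᵢ(Kᵢ−1)/(1+V/F(Kᵢ−1)) = 0.
Feasibility: ΣzᵢKᵢ = 1.929, Σzᵢ/Kᵢ = 1.474 — both > 1, two phases present.
Iterate (Newton) starting at V/F = 0.37:
  V/F = 0.370: g = 0.1911, g' = -1.130 → V/F = 0.539
  V/F = 0.539: g = 0.0195, g' = -0.939 → V/F = 0.560
Converged at V/F = 0.560.
Compositions from xᵢ = zᵢ/(1+V/F(Kᵢ−1)), yᵢ = Kᵢxᵢ:
  1: x = 0.152, y = 0.612
  2: x = 0.151, y = 0.115
  3: x = 0.405, y = 0.182
  4: x = 0.292, y = 0.090

y_2 = 0.115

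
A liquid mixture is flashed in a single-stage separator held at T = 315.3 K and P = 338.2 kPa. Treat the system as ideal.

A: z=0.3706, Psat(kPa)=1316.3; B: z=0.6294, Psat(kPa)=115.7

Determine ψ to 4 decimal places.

Raoult's law: Kᵢ = Pᵢˢᵃᵗ/P = Pᵢˢᵃᵗ/338.2.
  K_A = 1316.3/338.2 = 3.892076, K_B = 115.7/338.2 = 0.342105
Binary case is linear: z₁(K₁−1)(1+ψ(K₂−1)) + z₂(K₂−1)(1+ψ(K₁−1)) = 0
⇒ ψ = [z₁(K₁−1)+z₂(K₂−1)] / [−(K₁−1)(K₂−1)] = 0.65772/1.90268 = 0.3457

ψ = 0.3457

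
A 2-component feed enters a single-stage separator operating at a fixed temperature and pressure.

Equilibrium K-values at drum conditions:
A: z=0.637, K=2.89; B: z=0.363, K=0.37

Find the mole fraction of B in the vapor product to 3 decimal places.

Material balance + equilibrium reduce to Σ zᵢ(Kᵢ−1)/(1+ψ(Kᵢ−1)) = 0.
Feasibility: ΣzᵢKᵢ = 1.975, Σzᵢ/Kᵢ = 1.201 — both > 1, two phases present.
Binary case is linear: z₁(K₁−1)(1+ψ(K₂−1)) + z₂(K₂−1)(1+ψ(K₁−1)) = 0
⇒ ψ = [z₁(K₁−1)+z₂(K₂−1)] / [−(K₁−1)(K₂−1)] = 0.9752/1.1907 = 0.819
Compositions from xᵢ = zᵢ/(1+ψ(Kᵢ−1)), yᵢ = Kᵢxᵢ:
  A: x = 0.250, y = 0.722
  B: x = 0.750, y = 0.278

y_B = 0.278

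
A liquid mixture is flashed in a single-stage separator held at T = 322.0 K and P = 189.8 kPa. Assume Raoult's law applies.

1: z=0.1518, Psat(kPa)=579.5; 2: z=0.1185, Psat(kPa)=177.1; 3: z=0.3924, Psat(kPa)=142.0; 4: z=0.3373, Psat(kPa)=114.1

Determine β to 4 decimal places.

Raoult's law: Kᵢ = Pᵢˢᵃᵗ/P = Pᵢˢᵃᵗ/189.8.
  K_1 = 579.5/189.8 = 3.053214, K_2 = 177.1/189.8 = 0.933087, K_3 = 142.0/189.8 = 0.748156, K_4 = 114.1/189.8 = 0.601159
Material balance + equilibrium reduce to Σ zᵢ(Kᵢ−1)/(1+β(Kᵢ−1)) = 0.
g(0) = ΣzᵢKᵢ − 1 = 0.0704 and g(1) = 1 − Σzᵢ/Kᵢ = -0.2623, so a root lies in (0, 1).
Iterate (Newton) starting at β = 0.63:
  β = 0.6300: g = -0.16952, g' = -0.2531 → β = 0.0000
  β = 0.0000: g = 0.07040, g' = -0.7190 → β = 0.0979
  β = 0.0979: g = 0.01021, g' = -0.5285 → β = 0.1172
  β = 0.1172: g = 0.00026, g' = -0.5017 → β = 0.1178
Converged at β = 0.1178.

β = 0.1178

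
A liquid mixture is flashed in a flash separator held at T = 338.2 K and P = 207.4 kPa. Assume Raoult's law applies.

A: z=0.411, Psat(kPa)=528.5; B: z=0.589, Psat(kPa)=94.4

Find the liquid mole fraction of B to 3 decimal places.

Raoult's law: Kᵢ = Pᵢˢᵃᵗ/P = Pᵢˢᵃᵗ/207.4.
  K_A = 528.5/207.4 = 2.54822, K_B = 94.4/207.4 = 0.45516
Rachford–Rice: g(V/F) = Σ zᵢ(Kᵢ−1)/(1+V/F(Kᵢ−1)) = 0.
Feasibility: ΣzᵢKᵢ = 1.315, Σzᵢ/Kᵢ = 1.455 — both > 1, two phases present.
Binary case is linear: z₁(K₁−1)(1+V/F(K₂−1)) + z₂(K₂−1)(1+V/F(K₁−1)) = 0
⇒ V/F = [z₁(K₁−1)+z₂(K₂−1)] / [−(K₁−1)(K₂−1)] = 0.3154/0.8435 = 0.374
Compositions from xᵢ = zᵢ/(1+V/F(Kᵢ−1)), yᵢ = Kᵢxᵢ:
  A: x = 0.260, y = 0.663
  B: x = 0.740, y = 0.337

x_B = 0.740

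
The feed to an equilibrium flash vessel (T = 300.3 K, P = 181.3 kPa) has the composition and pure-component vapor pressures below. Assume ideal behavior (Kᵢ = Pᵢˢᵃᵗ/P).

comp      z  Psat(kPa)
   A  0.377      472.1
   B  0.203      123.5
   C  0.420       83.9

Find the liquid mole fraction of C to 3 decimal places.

x_C = 0.539

Raoult's law: Kᵢ = Pᵢˢᵃᵗ/P = Pᵢˢᵃᵗ/181.3.
  K_A = 472.1/181.3 = 2.60397, K_B = 123.5/181.3 = 0.68119, K_C = 83.9/181.3 = 0.46277
Rachford–Rice: g(β) = Σ zᵢ(Kᵢ−1)/(1+β(Kᵢ−1)) = 0.
Check two-phase: ΣzᵢKᵢ = 1.314 > 1 and Σzᵢ/Kᵢ = 1.350 > 1, so g(0) = 0.314 > 0 and g(1) = -0.350 < 0.
Newton–Raphson from β = 0.5:
  β = 0.500: g = -0.0499, g' = -0.555 → β = 0.410
  β = 0.410: g = 0.0010, g' = -0.580 → β = 0.412
Converged at β = 0.412.
Compositions from xᵢ = zᵢ/(1+β(Kᵢ−1)), yᵢ = Kᵢxᵢ:
  A: x = 0.227, y = 0.591
  B: x = 0.234, y = 0.159
  C: x = 0.539, y = 0.250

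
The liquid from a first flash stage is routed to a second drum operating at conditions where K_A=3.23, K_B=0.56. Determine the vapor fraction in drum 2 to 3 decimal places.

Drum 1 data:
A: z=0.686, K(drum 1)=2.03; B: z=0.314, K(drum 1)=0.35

Drum 1:
Binary case is linear: z₁(K₁−1)(1+ψ₁(K₂−1)) + z₂(K₂−1)(1+ψ₁(K₁−1)) = 0
⇒ ψ₁ = [z₁(K₁−1)+z₂(K₂−1)] / [−(K₁−1)(K₂−1)] = 0.5025/0.6695 = 0.751
Drum-1 compositions:
  A: x = 0.387, y = 0.785
  B: x = 0.613, y = 0.215
Drum-2 feed = drum-1 liquid: z₂ = (0.3869, 0.6131).
Drum 2:
Binary case is linear: z₁(K₁−1)(1+ψ₂(K₂−1)) + z₂(K₂−1)(1+ψ₂(K₁−1)) = 0
⇒ ψ₂ = [z₁(K₁−1)+z₂(K₂−1)] / [−(K₁−1)(K₂−1)] = 0.5930/0.9812 = 0.604
  A: x = 0.165, y = 0.532
  B: x = 0.835, y = 0.468

V/F (drum 2) = 0.604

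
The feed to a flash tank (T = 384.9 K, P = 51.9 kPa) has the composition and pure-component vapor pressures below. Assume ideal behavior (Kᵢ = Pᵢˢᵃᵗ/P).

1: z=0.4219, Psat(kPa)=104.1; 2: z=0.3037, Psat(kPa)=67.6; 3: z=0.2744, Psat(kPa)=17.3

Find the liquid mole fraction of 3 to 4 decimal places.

Raoult's law: Kᵢ = Pᵢˢᵃᵗ/P = Pᵢˢᵃᵗ/51.9.
  K_1 = 104.1/51.9 = 2.005780, K_2 = 67.6/51.9 = 1.302505, K_3 = 17.3/51.9 = 0.333333
Let ψ = V/F and solve Σ zᵢ(Kᵢ−1)/(1+ψ(Kᵢ−1)) = 0.
Feasibility: ΣzᵢKᵢ = 1.3333, Σzᵢ/Kᵢ = 1.2667 — both > 1, two phases present.
Newton–Raphson from ψ = 0.53:
  ψ = 0.5300: g = 0.07308, g' = -0.4939 → ψ = 0.6780
  ψ = 0.6780: g = -0.00528, g' = -0.5761 → ψ = 0.6688
Converged at ψ = 0.6688.
Compositions from xᵢ = zᵢ/(1+ψ(Kᵢ−1)), yᵢ = Kᵢxᵢ:
  1: x = 0.2522, y = 0.5059
  2: x = 0.2526, y = 0.3290
  3: x = 0.4952, y = 0.1651

x_3 = 0.4952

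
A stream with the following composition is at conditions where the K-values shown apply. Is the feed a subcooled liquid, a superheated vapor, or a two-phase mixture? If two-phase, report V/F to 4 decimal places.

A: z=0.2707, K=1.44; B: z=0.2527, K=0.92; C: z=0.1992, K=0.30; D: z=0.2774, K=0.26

subcooled liquid

ΣzᵢKᵢ = 0.7542; Σzᵢ/Kᵢ = 2.1936.
Since ΣzᵢKᵢ < 1 the mixture is below its bubble point — single liquid phase.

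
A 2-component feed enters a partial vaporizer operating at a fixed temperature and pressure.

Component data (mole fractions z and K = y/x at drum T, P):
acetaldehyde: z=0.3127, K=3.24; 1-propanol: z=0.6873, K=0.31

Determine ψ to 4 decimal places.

ψ = 0.1464

Let ψ = V/F and solve Σ zᵢ(Kᵢ−1)/(1+ψ(Kᵢ−1)) = 0.
Check two-phase: ΣzᵢKᵢ = 1.2262 > 1 and Σzᵢ/Kᵢ = 2.3136 > 1, so g(0) = 0.2262 > 0 and g(1) = -1.3136 < 0.
Binary case is linear: z₁(K₁−1)(1+ψ(K₂−1)) + z₂(K₂−1)(1+ψ(K₁−1)) = 0
⇒ ψ = [z₁(K₁−1)+z₂(K₂−1)] / [−(K₁−1)(K₂−1)] = 0.22621/1.54560 = 0.1464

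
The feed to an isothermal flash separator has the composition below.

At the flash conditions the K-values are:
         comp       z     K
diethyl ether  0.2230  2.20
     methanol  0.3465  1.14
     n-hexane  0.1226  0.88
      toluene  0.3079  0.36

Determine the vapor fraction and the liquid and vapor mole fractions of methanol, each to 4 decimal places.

ψ = 0.2579, x_methanol = 0.3344, y_methanol = 0.3812

Newton iteration, ψ⁰ = 0.69:
  ψ = 0.6900: g = -0.17831, g' = -0.5083 → ψ = 0.3392
  ψ = 0.3392: g = -0.03054, g' = -0.3761 → ψ = 0.2580
  ψ = 0.2580: g = -0.00006, g' = -0.3764 → ψ = 0.2579
Converged at ψ = 0.2579.
Compositions from xᵢ = zᵢ/(1+ψ(Kᵢ−1)), yᵢ = Kᵢxᵢ:
  diethyl ether: x = 0.1703, y = 0.3747
  methanol: x = 0.3344, y = 0.3812
  n-hexane: x = 0.1265, y = 0.1113
  toluene: x = 0.3688, y = 0.1328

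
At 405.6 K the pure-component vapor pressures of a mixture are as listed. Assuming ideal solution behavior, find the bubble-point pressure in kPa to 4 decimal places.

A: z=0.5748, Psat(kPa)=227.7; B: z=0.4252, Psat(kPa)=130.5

At the bubble point ψ → 0, so ΣzᵢKᵢ = 1 with Kᵢ = Pᵢˢᵃᵗ/P ⇒ P = ΣzᵢPᵢˢᵃᵗ.
P = 0.5748·227.7 + 0.4252·130.5 = 186.3706 kPa

Pbub = 186.3706 kPa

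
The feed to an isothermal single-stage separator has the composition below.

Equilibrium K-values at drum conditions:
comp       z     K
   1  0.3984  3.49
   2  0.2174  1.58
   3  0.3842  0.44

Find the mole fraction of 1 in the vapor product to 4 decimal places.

y_1 = 0.4500

Rachford–Rice: g(ψ) = Σ zᵢ(Kᵢ−1)/(1+ψ(Kᵢ−1)) = 0.
Check two-phase: ΣzᵢKᵢ = 1.9030 > 1 and Σzᵢ/Kᵢ = 1.1249 > 1, so g(0) = 0.9030 > 0 and g(1) = -0.1249 < 0.
Newton iteration, ψ⁰ = 0.5:
  ψ = 0.5000: g = 0.24080, g' = -0.7665 → ψ = 0.8142
  ψ = 0.8142: g = 0.01789, g' = -0.7103 → ψ = 0.8394
  ψ = 0.8394: g = -0.00013, g' = -0.7208 → ψ = 0.8392
Converged at ψ = 0.8392.
Compositions from xᵢ = zᵢ/(1+ψ(Kᵢ−1)), yᵢ = Kᵢxᵢ:
  1: x = 0.1290, y = 0.4500
  2: x = 0.1462, y = 0.2310
  3: x = 0.7248, y = 0.3189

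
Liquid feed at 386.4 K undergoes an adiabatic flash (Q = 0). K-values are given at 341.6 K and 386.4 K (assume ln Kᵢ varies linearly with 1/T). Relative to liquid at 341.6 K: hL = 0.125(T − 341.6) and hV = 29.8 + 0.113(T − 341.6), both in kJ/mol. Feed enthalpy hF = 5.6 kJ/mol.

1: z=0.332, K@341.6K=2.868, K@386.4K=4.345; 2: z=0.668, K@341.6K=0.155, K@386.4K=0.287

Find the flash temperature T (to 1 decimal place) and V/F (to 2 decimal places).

Adiabatic flash: solve Rachford–Rice at each trial T, then check hF = ψ·hV(T) + (1−ψ)·hL(T).
  T = 341.6 K: K = (2.868, 0.155), RR gives ψ = 0.035, H_out = 1.052 kJ/mol
  T = 386.4 K: K = (4.345, 0.287), RR gives ψ = 0.266, H_out = 13.382 kJ/mol
  T = 364.0 K: K = (3.575, 0.215), RR gives ψ = 0.164, H_out = 7.629 kJ/mol
  T = 352.8 K: K = (3.213, 0.183), RR gives ψ = 0.105, H_out = 4.509 kJ/mol
  T = 358.4 K: K = (3.392, 0.199), RR gives ψ = 0.135, H_out = 6.101 kJ/mol
  T = 355.6 K: K = (3.302, 0.191), RR gives ψ = 0.120, H_out = 5.315 kJ/mol
  T = 357.0 K: K = (3.347, 0.195), RR gives ψ = 0.128, H_out = 5.710 kJ/mol
Linear interpolation between T = 355.6 (H_out = 5.315) and T = 357.0 (H_out = 5.710) on hF = 5.6 gives T ≈ 356.6 K, at which ψ = 0.13.

T = 356.6 K, V/F = 0.13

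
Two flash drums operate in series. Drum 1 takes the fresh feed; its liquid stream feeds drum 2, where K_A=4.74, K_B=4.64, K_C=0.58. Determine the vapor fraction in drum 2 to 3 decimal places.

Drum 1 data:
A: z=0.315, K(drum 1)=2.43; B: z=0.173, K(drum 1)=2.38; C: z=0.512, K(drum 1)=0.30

Drum 1:
Rachford–Rice: g(ψ₁) = Σ zᵢ(Kᵢ−1)/(1+ψ₁(Kᵢ−1)) = 0.
g(0) = ΣzᵢKᵢ − 1 = 0.331 and g(1) = 1 − Σzᵢ/Kᵢ = -0.909, so a root lies in (0, 1).
Iterate (Newton) starting at ψ₁ = 0.5:
  ψ₁ = 0.500: g = -0.1475, g' = -0.928 → ψ₁ = 0.341
  ψ₁ = 0.341: g = -0.0057, g' = -0.876 → ψ₁ = 0.335
Converged at ψ₁ = 0.335.
Drum-1 compositions:
  A: x = 0.213, y = 0.518
  B: x = 0.118, y = 0.282
  C: x = 0.669, y = 0.201
Drum-2 feed = drum-1 liquid: z₂ = (0.2131, 0.1184, 0.6686).
Drum 2:
Material balance + equilibrium reduce to Σ zᵢ(Kᵢ−1)/(1+ψ₂(Kᵢ−1)) = 0.
g(0) = ΣzᵢKᵢ − 1 = 0.947 and g(1) = 1 − Σzᵢ/Kᵢ = -0.223, so a root lies in (0, 1).
Iterate (Newton) starting at ψ₂ = 0.66:
  ψ₂ = 0.660: g = -0.0321, g' = -0.609 → ψ₂ = 0.607
  ψ₂ = 0.607: g = 0.0009, g' = -0.643 → ψ₂ = 0.609
Converged at ψ₂ = 0.609.
  A: x = 0.065, y = 0.308
  B: x = 0.037, y = 0.171
  C: x = 0.898, y = 0.521

V/F (drum 2) = 0.609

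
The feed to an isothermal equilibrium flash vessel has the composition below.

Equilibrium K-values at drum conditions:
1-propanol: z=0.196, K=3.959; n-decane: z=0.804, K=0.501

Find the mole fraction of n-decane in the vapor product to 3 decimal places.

Let β = V/F and solve Σ zᵢ(Kᵢ−1)/(1+β(Kᵢ−1)) = 0.
g(0) = ΣzᵢKᵢ − 1 = 0.179 and g(1) = 1 − Σzᵢ/Kᵢ = -0.654, so a root lies in (0, 1).
Binary case is linear: z₁(K₁−1)(1+β(K₂−1)) + z₂(K₂−1)(1+β(K₁−1)) = 0
⇒ β = [z₁(K₁−1)+z₂(K₂−1)] / [−(K₁−1)(K₂−1)] = 0.1788/1.4765 = 0.121
Compositions from xᵢ = zᵢ/(1+β(Kᵢ−1)), yᵢ = Kᵢxᵢ:
  1-propanol: x = 0.144, y = 0.571
  n-decane: x = 0.856, y = 0.429

y_n-decane = 0.429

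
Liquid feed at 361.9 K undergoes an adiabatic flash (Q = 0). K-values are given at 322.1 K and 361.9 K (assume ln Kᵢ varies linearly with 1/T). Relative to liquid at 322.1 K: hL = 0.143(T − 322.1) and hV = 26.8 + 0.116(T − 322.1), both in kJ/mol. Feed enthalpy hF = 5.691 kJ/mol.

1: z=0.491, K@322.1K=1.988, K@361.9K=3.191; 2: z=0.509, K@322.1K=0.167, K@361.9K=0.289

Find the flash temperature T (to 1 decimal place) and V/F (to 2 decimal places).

Adiabatic flash: solve Rachford–Rice at each trial T, then check hF = ψ·hV(T) + (1−ψ)·hL(T).
  T = 322.1 K: K = (1.988, 0.167), RR gives ψ = 0.074, H_out = 1.990 kJ/mol
  T = 361.9 K: K = (3.191, 0.289), RR gives ψ = 0.458, H_out = 17.480 kJ/mol
  T = 342.0 K: K = (2.554, 0.223), RR gives ψ = 0.304, H_out = 10.842 kJ/mol
  T = 332.1 K: K = (2.263, 0.194), RR gives ψ = 0.206, H_out = 6.901 kJ/mol
  T = 327.1 K: K = (2.123, 0.180), RR gives ψ = 0.146, H_out = 4.602 kJ/mol
  T = 329.6 K: K = (2.192, 0.187), RR gives ψ = 0.177, H_out = 5.784 kJ/mol
  T = 328.4 K: K = (2.159, 0.184), RR gives ψ = 0.162, H_out = 5.225 kJ/mol
Linear interpolation between T = 328.4 (H_out = 5.225) and T = 329.6 (H_out = 5.784) on hF = 5.691 gives T ≈ 329.4 K, at which ψ = 0.17.

T = 329.4 K, V/F = 0.17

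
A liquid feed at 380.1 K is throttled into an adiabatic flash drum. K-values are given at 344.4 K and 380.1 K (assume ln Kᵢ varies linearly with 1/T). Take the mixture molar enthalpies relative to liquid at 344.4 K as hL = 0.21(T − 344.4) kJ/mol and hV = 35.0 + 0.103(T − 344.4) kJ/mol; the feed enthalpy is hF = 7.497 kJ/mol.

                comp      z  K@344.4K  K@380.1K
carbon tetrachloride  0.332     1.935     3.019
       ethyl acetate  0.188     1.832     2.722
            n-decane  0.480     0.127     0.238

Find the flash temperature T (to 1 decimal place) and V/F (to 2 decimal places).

Adiabatic flash: solve Rachford–Rice at each trial T, then check hF = ψ·hV(T) + (1−ψ)·hL(T).
  T = 344.4 K: K = (1.935, 1.832, 0.127), RR gives ψ = 0.061, H_out = 2.131 kJ/mol
  T = 380.1 K: K = (3.019, 2.722, 0.238), RR gives ψ = 0.431, H_out = 20.925 kJ/mol
  T = 362.2 K: K = (2.442, 2.254, 0.176), RR gives ψ = 0.282, H_out = 13.058 kJ/mol
  T = 353.3 K: K = (2.180, 2.037, 0.150), RR gives ψ = 0.186, H_out = 8.214 kJ/mol
  T = 348.9 K: K = (2.057, 1.934, 0.138), RR gives ψ = 0.129, H_out = 5.410 kJ/mol
  T = 351.1 K: K = (2.118, 1.985, 0.144), RR gives ψ = 0.159, H_out = 6.854 kJ/mol
Linear interpolation between T = 351.1 (H_out = 6.854) and T = 353.3 (H_out = 8.214) on hF = 7.497 gives T ≈ 352.1 K, at which ψ = 0.17.

T = 352.1 K, V/F = 0.17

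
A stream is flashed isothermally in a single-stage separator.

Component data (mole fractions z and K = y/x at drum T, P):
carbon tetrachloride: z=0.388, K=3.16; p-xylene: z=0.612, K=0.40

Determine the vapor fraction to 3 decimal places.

Let ψ = V/F and solve Σ zᵢ(Kᵢ−1)/(1+ψ(Kᵢ−1)) = 0.
g(0) = ΣzᵢKᵢ − 1 = 0.471 and g(1) = 1 − Σzᵢ/Kᵢ = -0.653, so a root lies in (0, 1).
Newton–Raphson from ψ = 0.59:
  ψ = 0.590: g = -0.1999, g' = -0.878 → ψ = 0.362
  ψ = 0.362: g = 0.0010, g' = -0.929 → ψ = 0.363
Converged at ψ = 0.363.

ψ = 0.363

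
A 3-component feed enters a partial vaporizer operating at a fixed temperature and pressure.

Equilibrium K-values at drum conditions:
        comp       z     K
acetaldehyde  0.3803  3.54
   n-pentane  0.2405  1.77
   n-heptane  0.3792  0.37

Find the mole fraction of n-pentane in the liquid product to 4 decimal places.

x_n-pentane = 0.1527

Newton–Raphson from ψ = 0.5:
  ψ = 0.5000: g = 0.21049, g' = -0.8712 → ψ = 0.7416
  ψ = 0.7416: g = 0.00447, g' = -0.8830 → ψ = 0.7467
Converged at ψ = 0.7466.
Compositions from xᵢ = zᵢ/(1+ψ(Kᵢ−1)), yᵢ = Kᵢxᵢ:
  acetaldehyde: x = 0.1313, y = 0.4648
  n-pentane: x = 0.1527, y = 0.2703
  n-heptane: x = 0.7160, y = 0.2649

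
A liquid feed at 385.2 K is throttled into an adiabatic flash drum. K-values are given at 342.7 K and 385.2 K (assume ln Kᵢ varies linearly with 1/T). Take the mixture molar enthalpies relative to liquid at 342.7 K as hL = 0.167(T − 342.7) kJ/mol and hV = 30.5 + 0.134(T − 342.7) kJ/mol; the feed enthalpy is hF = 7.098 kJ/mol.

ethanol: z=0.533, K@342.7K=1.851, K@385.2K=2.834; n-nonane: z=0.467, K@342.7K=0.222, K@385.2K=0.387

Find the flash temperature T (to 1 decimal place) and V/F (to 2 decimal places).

T = 347.4 K, V/F = 0.21

Adiabatic flash: solve Rachford–Rice at each trial T, then check hF = ψ·hV(T) + (1−ψ)·hL(T).
  T = 342.7 K: K = (1.851, 0.222), RR gives ψ = 0.136, H_out = 4.158 kJ/mol
  T = 385.2 K: K = (2.834, 0.387), RR gives ψ = 0.615, H_out = 24.988 kJ/mol
  T = 363.9 K: K = (2.318, 0.298), RR gives ψ = 0.405, H_out = 15.597 kJ/mol
  T = 353.3 K: K = (2.078, 0.258), RR gives ψ = 0.285, H_out = 10.377 kJ/mol
  T = 348.0 K: K = (1.963, 0.240), RR gives ψ = 0.216, H_out = 7.440 kJ/mol
  T = 345.4 K: K = (1.908, 0.231), RR gives ψ = 0.179, H_out = 5.881 kJ/mol
  T = 346.7 K: K = (1.935, 0.235), RR gives ψ = 0.198, H_out = 6.672 kJ/mol
Linear interpolation between T = 346.7 (H_out = 6.672) and T = 348.0 (H_out = 7.440) on hF = 7.098 gives T ≈ 347.4 K, at which ψ = 0.21.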